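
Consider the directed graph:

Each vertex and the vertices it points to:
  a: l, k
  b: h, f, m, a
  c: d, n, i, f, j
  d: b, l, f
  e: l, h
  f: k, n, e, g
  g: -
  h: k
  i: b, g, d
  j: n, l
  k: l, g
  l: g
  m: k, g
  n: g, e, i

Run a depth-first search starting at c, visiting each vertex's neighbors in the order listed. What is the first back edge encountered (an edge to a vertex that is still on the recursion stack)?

DFS from c (visiting each vertex's neighbors in the order listed); mark gray on enter, black on exit:
c gray
  d gray
    b gray
      h gray
        k gray
          l gray
            g gray
            g black
          l black
          k→g: g black — skip
        k black
      h black
      f gray
        f→k: k black — skip
        n gray
          n→g: g black — skip
          e gray
            e→l: l black — skip
            e→h: h black — skip
          e black
          i gray
            i→b: b is gray → back edge
First back edge: i → b.

i→b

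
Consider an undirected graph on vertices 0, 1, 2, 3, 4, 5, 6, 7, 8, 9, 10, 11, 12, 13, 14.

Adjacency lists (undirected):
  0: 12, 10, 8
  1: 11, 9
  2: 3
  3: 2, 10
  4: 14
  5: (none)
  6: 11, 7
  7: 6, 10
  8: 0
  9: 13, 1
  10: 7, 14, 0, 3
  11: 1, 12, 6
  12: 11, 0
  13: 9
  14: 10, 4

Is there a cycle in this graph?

DFS, tracking each vertex's parent; an edge to a visited non-parent vertex closes a cycle.
Start from 10:
visit 10 (parent –)
  visit 7 (parent 10)
    visit 6 (parent 7)
      visit 11 (parent 6)
        visit 1 (parent 11)
          1–11: parent, skip
          visit 9 (parent 1)
            visit 13 (parent 9)
              13–9: parent, skip
            9–1: parent, skip
        visit 12 (parent 11)
          12–11: parent, skip
          visit 0 (parent 12)
            0–12: parent, skip
            0–10: 10 visited and ≠ parent → cycle
Cycle: 10 – 7 – 6 – 11 – 12 – 0 – 10.

Yes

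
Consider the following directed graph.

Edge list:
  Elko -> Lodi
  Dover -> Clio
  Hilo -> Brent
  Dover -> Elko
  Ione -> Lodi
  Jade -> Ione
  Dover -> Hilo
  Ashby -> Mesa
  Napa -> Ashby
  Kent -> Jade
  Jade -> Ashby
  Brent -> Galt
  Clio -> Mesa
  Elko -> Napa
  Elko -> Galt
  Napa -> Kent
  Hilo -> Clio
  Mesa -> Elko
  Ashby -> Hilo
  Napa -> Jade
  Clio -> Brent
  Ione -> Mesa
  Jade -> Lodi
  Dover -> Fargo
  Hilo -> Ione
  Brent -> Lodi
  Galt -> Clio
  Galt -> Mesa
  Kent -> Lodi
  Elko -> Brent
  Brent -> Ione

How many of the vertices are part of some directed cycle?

A vertex is on a directed cycle iff it belongs to a strongly connected component of size ≥ 2 (or has a self-loop).
The vertices on cycles are {Clio, Elko, Galt, Hilo, Ione, Jade, Kent, Mesa, Napa, Ashby, Brent} — 11 in total.

11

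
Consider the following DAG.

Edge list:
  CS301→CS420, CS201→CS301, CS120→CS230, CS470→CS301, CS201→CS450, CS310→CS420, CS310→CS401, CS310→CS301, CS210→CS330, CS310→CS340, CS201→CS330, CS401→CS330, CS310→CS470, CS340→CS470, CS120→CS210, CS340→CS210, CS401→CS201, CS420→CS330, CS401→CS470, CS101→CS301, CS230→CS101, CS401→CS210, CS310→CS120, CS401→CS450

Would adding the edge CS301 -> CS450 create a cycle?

No

Adding CS301→CS450 creates a cycle iff CS450 can already reach CS301.
Explore from CS450: no path reaches CS301. The graph stays acyclic.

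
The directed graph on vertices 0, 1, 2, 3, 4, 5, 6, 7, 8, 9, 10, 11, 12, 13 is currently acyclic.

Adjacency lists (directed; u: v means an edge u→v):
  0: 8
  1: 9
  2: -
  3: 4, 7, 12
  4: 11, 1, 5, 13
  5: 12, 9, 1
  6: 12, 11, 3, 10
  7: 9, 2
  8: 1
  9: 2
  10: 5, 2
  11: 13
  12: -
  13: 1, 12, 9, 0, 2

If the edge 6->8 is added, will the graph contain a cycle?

Adding 6→8 creates a cycle iff 8 can already reach 6.
Explore from 8: no path reaches 6. The graph stays acyclic.

No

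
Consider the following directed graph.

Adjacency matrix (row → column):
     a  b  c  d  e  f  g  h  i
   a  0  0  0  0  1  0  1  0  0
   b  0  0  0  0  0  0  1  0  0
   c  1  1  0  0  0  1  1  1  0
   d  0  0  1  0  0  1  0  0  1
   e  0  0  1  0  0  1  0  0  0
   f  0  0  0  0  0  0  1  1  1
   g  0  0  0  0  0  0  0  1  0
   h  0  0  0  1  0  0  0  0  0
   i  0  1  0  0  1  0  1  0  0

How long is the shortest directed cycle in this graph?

For each vertex v, BFS finds the shortest path from v back to v.
The shortest such closed walk is d → c → h → d, length 3.

3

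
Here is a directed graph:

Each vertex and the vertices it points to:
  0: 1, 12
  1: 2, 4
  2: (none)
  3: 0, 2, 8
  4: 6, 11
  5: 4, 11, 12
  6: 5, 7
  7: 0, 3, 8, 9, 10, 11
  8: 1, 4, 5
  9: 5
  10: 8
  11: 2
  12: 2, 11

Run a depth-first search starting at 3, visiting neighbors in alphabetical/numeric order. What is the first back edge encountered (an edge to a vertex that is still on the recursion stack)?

5->4

DFS from 3 (visiting neighbors in alphabetical/numeric order); mark gray on enter, black on exit:
3 gray
  0 gray
    1 gray
      2 gray
      2 black
      4 gray
        6 gray
          5 gray
            5→4: 4 is gray → back edge
First back edge: 5 → 4.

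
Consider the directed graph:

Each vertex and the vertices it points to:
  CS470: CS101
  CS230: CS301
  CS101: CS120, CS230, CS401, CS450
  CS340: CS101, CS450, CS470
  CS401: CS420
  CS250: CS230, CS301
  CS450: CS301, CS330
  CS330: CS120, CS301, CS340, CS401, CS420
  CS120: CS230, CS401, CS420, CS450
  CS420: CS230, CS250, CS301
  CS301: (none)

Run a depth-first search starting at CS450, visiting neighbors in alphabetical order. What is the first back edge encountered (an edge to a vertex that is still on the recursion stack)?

DFS from CS450 (visiting neighbors in alphabetical order); mark gray on enter, black on exit:
CS450 gray
  CS301 gray
  CS301 black
  CS330 gray
    CS120 gray
      CS230 gray
        CS230→CS301: CS301 black — skip
      CS230 black
      CS401 gray
        CS420 gray
          CS420→CS230: CS230 black — skip
          CS250 gray
            CS250→CS230: CS230 black — skip
            CS250→CS301: CS301 black — skip
          CS250 black
          CS420→CS301: CS301 black — skip
        CS420 black
      CS401 black
      CS120→CS420: CS420 black — skip
      CS120→CS450: CS450 is gray → back edge
First back edge: CS120 → CS450.

CS120→CS450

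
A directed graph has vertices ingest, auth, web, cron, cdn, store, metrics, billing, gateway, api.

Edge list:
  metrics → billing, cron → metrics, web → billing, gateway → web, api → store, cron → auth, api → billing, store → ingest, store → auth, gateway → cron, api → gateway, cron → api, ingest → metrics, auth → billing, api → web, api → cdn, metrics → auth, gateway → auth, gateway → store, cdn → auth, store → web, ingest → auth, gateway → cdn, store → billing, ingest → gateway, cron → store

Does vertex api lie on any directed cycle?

Yes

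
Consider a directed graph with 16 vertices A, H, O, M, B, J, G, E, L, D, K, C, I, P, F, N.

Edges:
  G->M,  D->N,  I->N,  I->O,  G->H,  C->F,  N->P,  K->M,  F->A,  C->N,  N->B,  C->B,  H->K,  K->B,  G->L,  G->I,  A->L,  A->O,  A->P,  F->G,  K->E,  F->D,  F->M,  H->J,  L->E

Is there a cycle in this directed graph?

No

DFS with white/gray/black marking, starting from M:
M gray
M black
A gray
  P gray
  P black
  L gray
    E gray
    E black
  L black
  O gray
  O black
A black
H gray
  K gray
    K→E: E black — skip
    K→M: M black — skip
    B gray
    B black
  K black
  J gray
  J black
H black
G gray
  G→H: H black — skip
  G→M: M black — skip
  I gray
    N gray
      N→P: P black — skip
      N→B: B black — skip
    N black
    I→O: O black — skip
  I black
  G→L: L black — skip
G black
D gray
  D→N: N black — skip
D black
C gray
  C→B: B black — skip
  F gray
    F→A: A black — skip
    F→D: D black — skip
    F→M: M black — skip
    F→G: G black — skip
  F black
  C→N: N black — skip
C black
Every edge goes to a white or black vertex — no back edge, so the graph is acyclic.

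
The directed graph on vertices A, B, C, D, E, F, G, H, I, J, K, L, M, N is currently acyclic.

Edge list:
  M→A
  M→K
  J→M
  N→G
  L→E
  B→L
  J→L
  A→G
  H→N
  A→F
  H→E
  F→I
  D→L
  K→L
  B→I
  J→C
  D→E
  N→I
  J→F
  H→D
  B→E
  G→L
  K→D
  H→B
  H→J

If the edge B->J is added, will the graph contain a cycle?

Adding B→J creates a cycle iff J can already reach B.
Explore from J: no path reaches B. The graph stays acyclic.

No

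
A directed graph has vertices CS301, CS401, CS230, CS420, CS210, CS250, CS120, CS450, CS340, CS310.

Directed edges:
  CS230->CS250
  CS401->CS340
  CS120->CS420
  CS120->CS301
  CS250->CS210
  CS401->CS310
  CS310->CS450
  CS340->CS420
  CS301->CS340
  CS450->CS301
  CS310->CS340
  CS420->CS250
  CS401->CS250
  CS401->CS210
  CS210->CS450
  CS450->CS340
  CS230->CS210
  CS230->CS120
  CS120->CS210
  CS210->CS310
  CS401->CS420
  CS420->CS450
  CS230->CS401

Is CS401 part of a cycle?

CS401 lies on a cycle iff there is a path from CS401 back to itself.
Exploring from CS401, it never reaches itself; equivalently, its strongly connected component is a singleton.

No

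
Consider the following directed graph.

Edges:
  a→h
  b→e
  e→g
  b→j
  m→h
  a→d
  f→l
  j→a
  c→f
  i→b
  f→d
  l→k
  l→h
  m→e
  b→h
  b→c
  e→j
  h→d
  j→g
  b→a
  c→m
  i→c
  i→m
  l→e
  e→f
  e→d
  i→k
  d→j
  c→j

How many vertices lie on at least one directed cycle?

7

A vertex is on a directed cycle iff it belongs to a strongly connected component of size ≥ 2 (or has a self-loop).
The vertices on cycles are {a, d, e, f, h, j, l} — 7 in total.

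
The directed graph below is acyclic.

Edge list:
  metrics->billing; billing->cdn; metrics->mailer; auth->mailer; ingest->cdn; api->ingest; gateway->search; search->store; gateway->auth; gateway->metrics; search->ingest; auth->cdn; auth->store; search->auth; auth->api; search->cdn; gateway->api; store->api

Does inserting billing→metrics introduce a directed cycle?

Yes

Adding billing→metrics creates a cycle iff metrics can already reach billing.
Path from metrics: metrics → billing.
So metrics → … → billing → metrics is a cycle.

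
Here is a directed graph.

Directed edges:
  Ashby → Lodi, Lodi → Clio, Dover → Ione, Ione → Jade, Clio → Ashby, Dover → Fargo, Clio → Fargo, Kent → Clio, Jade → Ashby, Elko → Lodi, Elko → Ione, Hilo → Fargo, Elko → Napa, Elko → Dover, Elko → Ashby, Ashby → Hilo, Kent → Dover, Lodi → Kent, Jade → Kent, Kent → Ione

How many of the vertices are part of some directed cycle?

A vertex is on a directed cycle iff it belongs to a strongly connected component of size ≥ 2 (or has a self-loop).
The vertices on cycles are {Clio, Ione, Jade, Kent, Lodi, Ashby, Dover} — 7 in total.

7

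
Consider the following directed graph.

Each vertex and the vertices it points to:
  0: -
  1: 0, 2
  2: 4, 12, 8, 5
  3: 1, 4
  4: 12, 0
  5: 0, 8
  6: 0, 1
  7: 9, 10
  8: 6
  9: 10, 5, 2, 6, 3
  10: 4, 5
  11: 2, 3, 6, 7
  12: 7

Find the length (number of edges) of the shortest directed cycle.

4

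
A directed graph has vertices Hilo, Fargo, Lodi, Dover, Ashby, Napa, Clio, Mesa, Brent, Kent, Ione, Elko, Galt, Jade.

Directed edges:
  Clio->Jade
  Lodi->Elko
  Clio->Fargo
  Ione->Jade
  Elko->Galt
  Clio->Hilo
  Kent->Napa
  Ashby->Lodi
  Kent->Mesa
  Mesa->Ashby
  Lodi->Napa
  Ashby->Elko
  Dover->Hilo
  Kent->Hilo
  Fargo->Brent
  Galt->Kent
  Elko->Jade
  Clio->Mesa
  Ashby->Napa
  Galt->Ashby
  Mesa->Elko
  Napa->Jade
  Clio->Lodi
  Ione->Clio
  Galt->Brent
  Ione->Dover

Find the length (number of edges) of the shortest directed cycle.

For each vertex v, BFS finds the shortest path from v back to v.
The shortest such closed walk is Ashby → Elko → Galt → Ashby, length 3.

3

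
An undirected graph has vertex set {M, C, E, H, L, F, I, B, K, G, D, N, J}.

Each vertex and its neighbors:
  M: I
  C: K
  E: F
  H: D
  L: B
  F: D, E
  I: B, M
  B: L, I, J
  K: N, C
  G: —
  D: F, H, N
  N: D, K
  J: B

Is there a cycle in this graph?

No

DFS, tracking each vertex's parent; an edge to a visited non-parent vertex closes a cycle.
Start from N:
visit N (parent –)
  visit D (parent N)
    visit F (parent D)
      F–D: parent, skip
      visit E (parent F)
        E–F: parent, skip
    visit H (parent D)
      H–D: parent, skip
    D–N: parent, skip
  visit K (parent N)
    K–N: parent, skip
    visit C (parent K)
      C–K: parent, skip
visit M (parent –)
  visit I (parent M)
    visit B (parent I)
      visit L (parent B)
        L–B: parent, skip
      B–I: parent, skip
      visit J (parent B)
        J–B: parent, skip
    I–M: parent, skip
visit G (parent –)
No non-parent visited neighbor found — the graph is a forest.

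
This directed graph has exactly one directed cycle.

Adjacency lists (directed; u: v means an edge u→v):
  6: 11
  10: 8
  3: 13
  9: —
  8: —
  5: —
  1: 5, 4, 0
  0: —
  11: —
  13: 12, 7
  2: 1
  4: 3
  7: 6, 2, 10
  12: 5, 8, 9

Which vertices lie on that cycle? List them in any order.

1, 2, 3, 4, 7, 13

DFS with gray/black marking from 3:
3 gray
  13 gray
    12 gray
      5 gray
      5 black
      8 gray
      8 black
      9 gray
      9 black
    12 black
    7 gray
      6 gray
        11 gray
        11 black
      6 black
      2 gray
        1 gray
          1→5: 5 black — skip
          4 gray
            4→3: 3 is gray → back edge
Back edge closes the cycle 3 → 13 → 7 → 2 → 1 → 4 → 3; its vertices are {1, 2, 3, 4, 7, 13}.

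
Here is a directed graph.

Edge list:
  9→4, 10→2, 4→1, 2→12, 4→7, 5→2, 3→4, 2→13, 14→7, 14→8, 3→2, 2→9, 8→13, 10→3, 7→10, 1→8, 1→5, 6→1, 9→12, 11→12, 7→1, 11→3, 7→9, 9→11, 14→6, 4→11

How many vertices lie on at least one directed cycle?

A vertex is on a directed cycle iff it belongs to a strongly connected component of size ≥ 2 (or has a self-loop).
The vertices on cycles are {1, 2, 3, 4, 5, 7, 9, 10, 11} — 9 in total.

9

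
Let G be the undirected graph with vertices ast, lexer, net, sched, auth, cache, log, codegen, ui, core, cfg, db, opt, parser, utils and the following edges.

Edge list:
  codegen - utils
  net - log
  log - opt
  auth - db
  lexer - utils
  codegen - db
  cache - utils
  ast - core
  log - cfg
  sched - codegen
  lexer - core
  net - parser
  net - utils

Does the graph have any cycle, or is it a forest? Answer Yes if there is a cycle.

No

DFS, tracking each vertex's parent; an edge to a visited non-parent vertex closes a cycle.
Start from log:
visit log (parent –)
  visit opt (parent log)
    opt–log: parent, skip
  visit cfg (parent log)
    cfg–log: parent, skip
  visit net (parent log)
    visit utils (parent net)
      utils–net: parent, skip
      visit cache (parent utils)
        cache–utils: parent, skip
      visit lexer (parent utils)
        visit core (parent lexer)
          core–lexer: parent, skip
          visit ast (parent core)
            ast–core: parent, skip
        lexer–utils: parent, skip
      visit codegen (parent utils)
        visit db (parent codegen)
          visit auth (parent db)
            auth–db: parent, skip
          db–codegen: parent, skip
        visit sched (parent codegen)
          sched–codegen: parent, skip
        codegen–utils: parent, skip
    net–log: parent, skip
    visit parser (parent net)
      parser–net: parent, skip
visit ui (parent –)
No non-parent visited neighbor found — the graph is a forest.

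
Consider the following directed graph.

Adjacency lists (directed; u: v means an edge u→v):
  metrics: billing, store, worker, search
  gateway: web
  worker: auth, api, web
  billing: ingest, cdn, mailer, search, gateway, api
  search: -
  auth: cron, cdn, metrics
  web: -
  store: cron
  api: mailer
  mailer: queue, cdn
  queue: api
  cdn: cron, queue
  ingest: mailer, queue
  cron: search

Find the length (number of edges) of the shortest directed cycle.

3

For each vertex v, BFS finds the shortest path from v back to v.
The shortest such closed walk is metrics → worker → auth → metrics, length 3.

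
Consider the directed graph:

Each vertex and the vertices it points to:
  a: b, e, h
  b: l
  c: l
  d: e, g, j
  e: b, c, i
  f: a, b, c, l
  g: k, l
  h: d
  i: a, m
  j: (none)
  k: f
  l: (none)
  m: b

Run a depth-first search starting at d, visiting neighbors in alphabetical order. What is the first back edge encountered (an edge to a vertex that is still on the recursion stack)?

DFS from d (visiting neighbors in alphabetical order); mark gray on enter, black on exit:
d gray
  e gray
    b gray
      l gray
      l black
    b black
    c gray
      c→l: l black — skip
    c black
    i gray
      a gray
        a→b: b black — skip
        a→e: e is gray → back edge
First back edge: a → e.

a->e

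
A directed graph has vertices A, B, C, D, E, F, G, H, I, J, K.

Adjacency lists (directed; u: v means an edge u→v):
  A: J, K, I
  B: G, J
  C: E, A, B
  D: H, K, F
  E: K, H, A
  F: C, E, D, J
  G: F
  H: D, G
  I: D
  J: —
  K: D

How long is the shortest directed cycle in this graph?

2

For each vertex v, BFS finds the shortest path from v back to v.
The shortest such closed walk is F → D → F, length 2.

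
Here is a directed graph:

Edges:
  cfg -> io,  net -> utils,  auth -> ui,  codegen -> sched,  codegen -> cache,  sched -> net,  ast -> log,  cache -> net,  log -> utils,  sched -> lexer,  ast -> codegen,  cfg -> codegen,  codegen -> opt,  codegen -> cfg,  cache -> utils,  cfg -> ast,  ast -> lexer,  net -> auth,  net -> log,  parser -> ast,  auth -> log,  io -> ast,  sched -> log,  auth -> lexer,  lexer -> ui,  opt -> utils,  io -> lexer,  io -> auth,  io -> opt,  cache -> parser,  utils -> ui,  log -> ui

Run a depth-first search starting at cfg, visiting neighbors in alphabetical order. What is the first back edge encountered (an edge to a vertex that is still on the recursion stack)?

parser->ast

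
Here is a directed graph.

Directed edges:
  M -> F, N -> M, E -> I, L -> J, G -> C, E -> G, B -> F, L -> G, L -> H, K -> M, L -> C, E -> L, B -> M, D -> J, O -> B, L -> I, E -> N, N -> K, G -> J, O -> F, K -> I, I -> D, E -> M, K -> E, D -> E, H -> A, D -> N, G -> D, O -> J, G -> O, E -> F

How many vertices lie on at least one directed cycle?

7

A vertex is on a directed cycle iff it belongs to a strongly connected component of size ≥ 2 (or has a self-loop).
The vertices on cycles are {D, E, G, I, K, L, N} — 7 in total.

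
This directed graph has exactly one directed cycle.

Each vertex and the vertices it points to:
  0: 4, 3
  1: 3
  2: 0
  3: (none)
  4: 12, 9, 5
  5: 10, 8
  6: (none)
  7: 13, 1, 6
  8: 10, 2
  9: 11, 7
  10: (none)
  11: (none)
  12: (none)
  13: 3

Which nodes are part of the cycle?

DFS with gray/black marking from 4:
4 gray
  12 gray
  12 black
  9 gray
    11 gray
    11 black
    7 gray
      13 gray
        3 gray
        3 black
      13 black
      1 gray
        1→3: 3 black — skip
      1 black
      6 gray
      6 black
    7 black
  9 black
  5 gray
    10 gray
    10 black
    8 gray
      8→10: 10 black — skip
      2 gray
        0 gray
          0→4: 4 is gray → back edge
Back edge closes the cycle 4 → 5 → 8 → 2 → 0 → 4; its vertices are {0, 2, 4, 5, 8}.

0, 2, 4, 5, 8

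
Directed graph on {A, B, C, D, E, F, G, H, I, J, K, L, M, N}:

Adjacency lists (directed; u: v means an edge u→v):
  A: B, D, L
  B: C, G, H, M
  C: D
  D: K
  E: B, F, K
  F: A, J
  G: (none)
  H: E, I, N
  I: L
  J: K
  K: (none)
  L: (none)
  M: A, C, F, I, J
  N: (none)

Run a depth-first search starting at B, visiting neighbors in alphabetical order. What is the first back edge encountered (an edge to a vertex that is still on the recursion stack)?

E->B

DFS from B (visiting neighbors in alphabetical order); mark gray on enter, black on exit:
B gray
  C gray
    D gray
      K gray
      K black
    D black
  C black
  G gray
  G black
  H gray
    E gray
      E→B: B is gray → back edge
First back edge: E → B.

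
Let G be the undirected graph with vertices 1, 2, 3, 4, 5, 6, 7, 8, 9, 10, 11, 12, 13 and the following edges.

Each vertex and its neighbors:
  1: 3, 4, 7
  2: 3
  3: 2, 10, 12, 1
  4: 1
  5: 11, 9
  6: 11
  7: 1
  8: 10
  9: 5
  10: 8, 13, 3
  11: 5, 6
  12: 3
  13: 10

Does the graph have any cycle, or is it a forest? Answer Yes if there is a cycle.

DFS, tracking each vertex's parent; an edge to a visited non-parent vertex closes a cycle.
Start from 4:
visit 4 (parent –)
  visit 1 (parent 4)
    visit 3 (parent 1)
      visit 2 (parent 3)
        2–3: parent, skip
      visit 10 (parent 3)
        visit 8 (parent 10)
          8–10: parent, skip
        visit 13 (parent 10)
          13–10: parent, skip
        10–3: parent, skip
      visit 12 (parent 3)
        12–3: parent, skip
      3–1: parent, skip
    1–4: parent, skip
    visit 7 (parent 1)
      7–1: parent, skip
visit 5 (parent –)
  visit 11 (parent 5)
    11–5: parent, skip
    visit 6 (parent 11)
      6–11: parent, skip
  visit 9 (parent 5)
    9–5: parent, skip
No non-parent visited neighbor found — the graph is a forest.

No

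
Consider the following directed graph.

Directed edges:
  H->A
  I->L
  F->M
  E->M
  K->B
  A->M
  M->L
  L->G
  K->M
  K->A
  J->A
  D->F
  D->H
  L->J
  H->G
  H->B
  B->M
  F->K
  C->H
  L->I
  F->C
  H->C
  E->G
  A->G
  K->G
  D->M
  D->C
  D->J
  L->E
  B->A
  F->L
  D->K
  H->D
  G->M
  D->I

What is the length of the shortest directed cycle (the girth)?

2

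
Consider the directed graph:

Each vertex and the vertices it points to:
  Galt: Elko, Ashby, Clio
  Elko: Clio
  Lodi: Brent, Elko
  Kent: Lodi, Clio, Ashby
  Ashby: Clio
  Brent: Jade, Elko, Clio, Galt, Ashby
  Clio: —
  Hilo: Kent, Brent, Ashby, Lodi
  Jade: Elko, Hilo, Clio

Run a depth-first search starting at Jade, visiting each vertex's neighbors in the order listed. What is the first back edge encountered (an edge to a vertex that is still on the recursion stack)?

DFS from Jade (visiting each vertex's neighbors in the order listed); mark gray on enter, black on exit:
Jade gray
  Elko gray
    Clio gray
    Clio black
  Elko black
  Hilo gray
    Kent gray
      Lodi gray
        Brent gray
          Brent→Jade: Jade is gray → back edge
First back edge: Brent → Jade.

Brent→Jade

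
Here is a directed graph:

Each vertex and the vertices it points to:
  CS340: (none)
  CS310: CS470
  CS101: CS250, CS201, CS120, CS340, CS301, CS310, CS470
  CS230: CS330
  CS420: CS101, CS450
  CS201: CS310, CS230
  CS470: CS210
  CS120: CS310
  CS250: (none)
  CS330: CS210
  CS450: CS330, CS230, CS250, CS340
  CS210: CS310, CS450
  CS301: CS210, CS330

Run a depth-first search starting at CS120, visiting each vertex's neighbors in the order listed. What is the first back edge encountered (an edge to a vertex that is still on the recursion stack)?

DFS from CS120 (visiting each vertex's neighbors in the order listed); mark gray on enter, black on exit:
CS120 gray
  CS310 gray
    CS470 gray
      CS210 gray
        CS210→CS310: CS310 is gray → back edge
First back edge: CS210 → CS310.

CS210->CS310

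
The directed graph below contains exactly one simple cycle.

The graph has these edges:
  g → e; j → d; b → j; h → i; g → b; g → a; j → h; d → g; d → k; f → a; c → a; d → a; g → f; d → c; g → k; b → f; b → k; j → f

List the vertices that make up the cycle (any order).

DFS with gray/black marking from j:
j gray
  d gray
    c gray
      a gray
      a black
    c black
    d→a: a black — skip
    k gray
    k black
    g gray
      b gray
        b→j: j is gray → back edge
Back edge closes the cycle j → d → g → b → j; its vertices are {b, d, g, j}.

b, d, g, j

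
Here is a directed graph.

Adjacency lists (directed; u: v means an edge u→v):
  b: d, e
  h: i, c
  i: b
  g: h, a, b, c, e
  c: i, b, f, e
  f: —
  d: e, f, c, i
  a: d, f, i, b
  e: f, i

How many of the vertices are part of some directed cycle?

5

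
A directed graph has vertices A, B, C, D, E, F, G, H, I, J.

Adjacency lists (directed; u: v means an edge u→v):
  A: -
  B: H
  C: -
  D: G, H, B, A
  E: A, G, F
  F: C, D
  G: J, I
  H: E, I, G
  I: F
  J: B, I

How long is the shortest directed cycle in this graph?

4

For each vertex v, BFS finds the shortest path from v back to v.
The shortest such closed walk is E → F → D → H → E, length 4.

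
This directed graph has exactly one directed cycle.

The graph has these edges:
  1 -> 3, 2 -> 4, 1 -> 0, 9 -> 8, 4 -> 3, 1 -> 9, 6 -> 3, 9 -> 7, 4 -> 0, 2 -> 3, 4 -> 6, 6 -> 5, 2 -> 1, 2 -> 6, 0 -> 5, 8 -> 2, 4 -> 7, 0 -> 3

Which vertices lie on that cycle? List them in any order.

1, 2, 8, 9

DFS with gray/black marking from 2:
2 gray
  3 gray
  3 black
  1 gray
    9 gray
      8 gray
        8→2: 2 is gray → back edge
Back edge closes the cycle 2 → 1 → 9 → 8 → 2; its vertices are {1, 2, 8, 9}.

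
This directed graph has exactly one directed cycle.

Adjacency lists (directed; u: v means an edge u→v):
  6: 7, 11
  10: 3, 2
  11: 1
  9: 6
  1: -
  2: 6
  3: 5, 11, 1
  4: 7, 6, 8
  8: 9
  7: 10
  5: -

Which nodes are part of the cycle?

DFS with gray/black marking from 7:
7 gray
  10 gray
    3 gray
      5 gray
      5 black
      11 gray
        1 gray
        1 black
      11 black
      3→1: 1 black — skip
    3 black
    2 gray
      6 gray
        6→7: 7 is gray → back edge
Back edge closes the cycle 7 → 10 → 2 → 6 → 7; its vertices are {2, 6, 7, 10}.

2, 6, 7, 10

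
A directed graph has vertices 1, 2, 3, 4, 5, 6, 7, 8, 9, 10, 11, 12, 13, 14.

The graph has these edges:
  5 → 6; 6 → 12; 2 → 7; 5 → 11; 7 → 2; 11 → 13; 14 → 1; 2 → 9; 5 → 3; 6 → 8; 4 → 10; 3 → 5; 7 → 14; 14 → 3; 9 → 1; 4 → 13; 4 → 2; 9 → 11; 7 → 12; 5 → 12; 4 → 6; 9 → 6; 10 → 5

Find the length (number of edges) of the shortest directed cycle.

For each vertex v, BFS finds the shortest path from v back to v.
The shortest such closed walk is 2 → 7 → 2, length 2.

2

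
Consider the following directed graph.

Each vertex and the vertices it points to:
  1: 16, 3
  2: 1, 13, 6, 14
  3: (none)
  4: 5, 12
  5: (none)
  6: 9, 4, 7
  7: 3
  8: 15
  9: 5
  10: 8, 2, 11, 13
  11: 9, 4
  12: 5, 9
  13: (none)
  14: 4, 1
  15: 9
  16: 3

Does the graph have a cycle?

DFS with white/gray/black marking, starting from 1:
1 gray
  16 gray
    3 gray
    3 black
  16 black
  1→3: 3 black — skip
1 black
2 gray
  2→1: 1 black — skip
  13 gray
  13 black
  6 gray
    9 gray
      5 gray
      5 black
    9 black
    4 gray
      4→5: 5 black — skip
      12 gray
        12→5: 5 black — skip
        12→9: 9 black — skip
      12 black
    4 black
    7 gray
      7→3: 3 black — skip
    7 black
  6 black
  14 gray
    14→4: 4 black — skip
    14→1: 1 black — skip
  14 black
2 black
8 gray
  15 gray
    15→9: 9 black — skip
  15 black
8 black
10 gray
  10→8: 8 black — skip
  10→2: 2 black — skip
  11 gray
    11→9: 9 black — skip
    11→4: 4 black — skip
  11 black
  10→13: 13 black — skip
10 black
Every edge goes to a white or black vertex — no back edge, so the graph is acyclic.

No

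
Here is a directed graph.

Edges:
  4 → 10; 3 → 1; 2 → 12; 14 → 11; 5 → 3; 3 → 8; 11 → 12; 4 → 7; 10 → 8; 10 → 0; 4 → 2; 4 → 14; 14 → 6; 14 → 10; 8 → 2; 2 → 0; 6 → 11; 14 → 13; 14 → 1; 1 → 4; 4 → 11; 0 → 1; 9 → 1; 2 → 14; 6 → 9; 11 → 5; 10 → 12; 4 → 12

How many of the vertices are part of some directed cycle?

12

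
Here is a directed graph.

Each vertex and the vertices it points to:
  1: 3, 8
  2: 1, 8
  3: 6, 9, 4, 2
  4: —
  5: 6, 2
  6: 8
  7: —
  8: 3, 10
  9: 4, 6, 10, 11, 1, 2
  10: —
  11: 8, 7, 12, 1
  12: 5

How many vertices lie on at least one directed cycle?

9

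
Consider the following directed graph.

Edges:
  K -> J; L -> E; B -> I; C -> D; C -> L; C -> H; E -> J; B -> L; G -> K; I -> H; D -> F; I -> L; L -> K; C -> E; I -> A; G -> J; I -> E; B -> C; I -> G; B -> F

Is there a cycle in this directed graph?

No

DFS with white/gray/black marking, starting from E:
E gray
  J gray
  J black
E black
C gray
  D gray
    F gray
    F black
  D black
  L gray
    K gray
      K→J: J black — skip
    K black
    L→E: E black — skip
  L black
  H gray
  H black
  C→E: E black — skip
C black
A gray
A black
I gray
  G gray
    G→J: J black — skip
    G→K: K black — skip
  G black
  I→E: E black — skip
  I→A: A black — skip
  I→L: L black — skip
  I→H: H black — skip
I black
B gray
  B→F: F black — skip
  B→C: C black — skip
  B→I: I black — skip
  B→L: L black — skip
B black
Every edge goes to a white or black vertex — no back edge, so the graph is acyclic.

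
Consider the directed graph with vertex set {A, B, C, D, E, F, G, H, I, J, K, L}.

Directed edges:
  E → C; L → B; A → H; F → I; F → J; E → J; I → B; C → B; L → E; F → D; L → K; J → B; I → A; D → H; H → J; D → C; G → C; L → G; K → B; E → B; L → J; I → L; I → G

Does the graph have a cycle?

No

DFS with white/gray/black marking, starting from F:
F gray
  J gray
    B gray
    B black
  J black
  D gray
    H gray
      H→J: J black — skip
    H black
    C gray
      C→B: B black — skip
    C black
  D black
  I gray
    I→B: B black — skip
    G gray
      G→C: C black — skip
    G black
    L gray
      L→G: G black — skip
      L→B: B black — skip
      K gray
        K→B: B black — skip
      K black
      L→J: J black — skip
      E gray
        E→J: J black — skip
        E→C: C black — skip
        E→B: B black — skip
      E black
    L black
    A gray
      A→H: H black — skip
    A black
  I black
F black
Every edge goes to a white or black vertex — no back edge, so the graph is acyclic.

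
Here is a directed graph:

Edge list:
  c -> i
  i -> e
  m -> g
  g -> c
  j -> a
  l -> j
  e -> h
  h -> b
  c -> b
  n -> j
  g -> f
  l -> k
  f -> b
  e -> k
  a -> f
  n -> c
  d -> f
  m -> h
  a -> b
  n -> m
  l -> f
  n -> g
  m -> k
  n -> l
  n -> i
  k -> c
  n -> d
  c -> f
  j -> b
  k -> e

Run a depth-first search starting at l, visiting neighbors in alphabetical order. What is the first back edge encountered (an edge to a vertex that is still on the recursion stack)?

e->k

DFS from l (visiting neighbors in alphabetical order); mark gray on enter, black on exit:
l gray
  f gray
    b gray
    b black
  f black
  j gray
    a gray
      a→b: b black — skip
      a→f: f black — skip
    a black
    j→b: b black — skip
  j black
  k gray
    c gray
      c→b: b black — skip
      c→f: f black — skip
      i gray
        e gray
          h gray
            h→b: b black — skip
          h black
          e→k: k is gray → back edge
First back edge: e → k.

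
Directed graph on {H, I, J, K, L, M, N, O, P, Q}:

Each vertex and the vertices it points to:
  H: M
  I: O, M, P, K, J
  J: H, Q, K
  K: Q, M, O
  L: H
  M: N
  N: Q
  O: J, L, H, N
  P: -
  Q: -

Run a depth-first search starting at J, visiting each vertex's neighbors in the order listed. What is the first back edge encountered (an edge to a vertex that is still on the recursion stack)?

O→J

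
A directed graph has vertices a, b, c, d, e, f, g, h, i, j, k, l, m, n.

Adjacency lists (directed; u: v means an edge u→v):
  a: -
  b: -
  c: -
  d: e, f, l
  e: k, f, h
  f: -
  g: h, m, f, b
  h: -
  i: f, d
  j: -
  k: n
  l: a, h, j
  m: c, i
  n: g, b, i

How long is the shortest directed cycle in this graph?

5

For each vertex v, BFS finds the shortest path from v back to v.
The shortest such closed walk is n → i → d → e → k → n, length 5.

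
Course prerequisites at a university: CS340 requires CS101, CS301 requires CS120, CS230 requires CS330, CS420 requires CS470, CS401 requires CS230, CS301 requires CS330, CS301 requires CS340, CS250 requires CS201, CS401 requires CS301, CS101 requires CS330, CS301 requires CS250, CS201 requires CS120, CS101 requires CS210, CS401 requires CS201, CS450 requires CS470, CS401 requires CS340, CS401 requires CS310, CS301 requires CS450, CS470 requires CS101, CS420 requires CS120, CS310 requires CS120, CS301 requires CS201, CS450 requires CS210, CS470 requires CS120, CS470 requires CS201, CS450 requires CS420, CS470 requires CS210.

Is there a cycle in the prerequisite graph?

No

DFS with white/gray/black marking, starting from CS470:
CS470 gray
  CS201 gray
    CS120 gray
    CS120 black
  CS201 black
  CS101 gray
    CS330 gray
    CS330 black
    CS210 gray
    CS210 black
  CS101 black
  CS470→CS210: CS210 black — skip
  CS470→CS120: CS120 black — skip
CS470 black
CS301 gray
  CS450 gray
    CS450→CS210: CS210 black — skip
    CS420 gray
      CS420→CS120: CS120 black — skip
      CS420→CS470: CS470 black — skip
    CS420 black
    CS450→CS470: CS470 black — skip
  CS450 black
  CS301→CS201: CS201 black — skip
  CS301→CS330: CS330 black — skip
  CS340 gray
    CS340→CS101: CS101 black — skip
  CS340 black
  CS250 gray
    CS250→CS201: CS201 black — skip
  CS250 black
  CS301→CS120: CS120 black — skip
CS301 black
CS401 gray
  CS401→CS340: CS340 black — skip
  CS230 gray
    CS230→CS330: CS330 black — skip
  CS230 black
  CS401→CS301: CS301 black — skip
  CS310 gray
    CS310→CS120: CS120 black — skip
  CS310 black
  CS401→CS201: CS201 black — skip
CS401 black
Every edge goes to a white or black vertex — no back edge, so the graph is acyclic.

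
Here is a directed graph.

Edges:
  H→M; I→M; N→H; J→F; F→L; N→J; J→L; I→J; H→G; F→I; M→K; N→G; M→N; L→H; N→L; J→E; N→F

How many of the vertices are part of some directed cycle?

A vertex is on a directed cycle iff it belongs to a strongly connected component of size ≥ 2 (or has a self-loop).
The vertices on cycles are {F, H, I, J, L, M, N} — 7 in total.

7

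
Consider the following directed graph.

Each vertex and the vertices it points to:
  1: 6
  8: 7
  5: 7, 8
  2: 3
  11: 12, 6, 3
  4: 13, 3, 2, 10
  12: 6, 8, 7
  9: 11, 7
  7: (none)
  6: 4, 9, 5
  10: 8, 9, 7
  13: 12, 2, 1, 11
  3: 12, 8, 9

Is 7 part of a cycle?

No

7 lies on a cycle iff there is a path from 7 back to itself.
Exploring from 7, it never reaches itself; equivalently, its strongly connected component is a singleton.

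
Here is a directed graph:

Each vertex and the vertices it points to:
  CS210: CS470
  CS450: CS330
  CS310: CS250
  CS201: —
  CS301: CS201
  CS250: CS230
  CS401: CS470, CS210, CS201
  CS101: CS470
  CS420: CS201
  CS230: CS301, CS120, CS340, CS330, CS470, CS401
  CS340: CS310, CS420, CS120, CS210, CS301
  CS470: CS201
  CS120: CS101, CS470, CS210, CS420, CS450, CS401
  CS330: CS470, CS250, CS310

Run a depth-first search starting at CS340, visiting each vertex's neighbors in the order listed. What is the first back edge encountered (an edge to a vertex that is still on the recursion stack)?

DFS from CS340 (visiting each vertex's neighbors in the order listed); mark gray on enter, black on exit:
CS340 gray
  CS310 gray
    CS250 gray
      CS230 gray
        CS301 gray
          CS201 gray
          CS201 black
        CS301 black
        CS120 gray
          CS101 gray
            CS470 gray
              CS470→CS201: CS201 black — skip
            CS470 black
          CS101 black
          CS120→CS470: CS470 black — skip
          CS210 gray
            CS210→CS470: CS470 black — skip
          CS210 black
          CS420 gray
            CS420→CS201: CS201 black — skip
          CS420 black
          CS450 gray
            CS330 gray
              CS330→CS470: CS470 black — skip
              CS330→CS250: CS250 is gray → back edge
First back edge: CS330 → CS250.

CS330->CS250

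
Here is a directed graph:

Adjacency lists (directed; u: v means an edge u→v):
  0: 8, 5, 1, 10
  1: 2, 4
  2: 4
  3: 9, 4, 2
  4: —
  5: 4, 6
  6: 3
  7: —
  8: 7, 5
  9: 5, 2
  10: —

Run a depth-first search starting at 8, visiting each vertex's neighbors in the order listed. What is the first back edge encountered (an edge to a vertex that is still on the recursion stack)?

9→5

DFS from 8 (visiting each vertex's neighbors in the order listed); mark gray on enter, black on exit:
8 gray
  7 gray
  7 black
  5 gray
    4 gray
    4 black
    6 gray
      3 gray
        9 gray
          9→5: 5 is gray → back edge
First back edge: 9 → 5.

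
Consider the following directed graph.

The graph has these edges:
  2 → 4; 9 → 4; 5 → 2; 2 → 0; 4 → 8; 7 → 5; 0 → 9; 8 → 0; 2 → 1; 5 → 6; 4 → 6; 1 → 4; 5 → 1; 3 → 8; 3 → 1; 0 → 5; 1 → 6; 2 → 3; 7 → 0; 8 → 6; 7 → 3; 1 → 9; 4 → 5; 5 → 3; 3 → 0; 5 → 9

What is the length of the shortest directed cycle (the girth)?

3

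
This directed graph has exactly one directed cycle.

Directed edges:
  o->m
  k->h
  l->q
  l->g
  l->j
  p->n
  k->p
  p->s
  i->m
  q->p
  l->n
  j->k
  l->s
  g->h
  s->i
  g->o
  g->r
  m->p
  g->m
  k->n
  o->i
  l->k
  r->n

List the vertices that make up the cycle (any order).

i, m, p, s

DFS with gray/black marking from s:
s gray
  i gray
    m gray
      p gray
        n gray
        n black
        p→s: s is gray → back edge
Back edge closes the cycle s → i → m → p → s; its vertices are {i, m, p, s}.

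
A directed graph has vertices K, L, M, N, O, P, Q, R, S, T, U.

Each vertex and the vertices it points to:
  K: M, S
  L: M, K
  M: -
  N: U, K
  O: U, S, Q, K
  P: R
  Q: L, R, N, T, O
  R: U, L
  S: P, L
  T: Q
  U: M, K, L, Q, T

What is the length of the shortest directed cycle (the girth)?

2

For each vertex v, BFS finds the shortest path from v back to v.
The shortest such closed walk is Q → O → Q, length 2.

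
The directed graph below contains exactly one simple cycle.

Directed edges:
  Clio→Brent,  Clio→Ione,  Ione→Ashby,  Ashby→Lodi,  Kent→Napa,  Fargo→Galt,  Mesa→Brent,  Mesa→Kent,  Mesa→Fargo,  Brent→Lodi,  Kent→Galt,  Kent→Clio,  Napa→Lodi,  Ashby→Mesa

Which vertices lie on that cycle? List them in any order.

Clio, Ione, Kent, Mesa, Ashby

DFS with gray/black marking from Ashby:
Ashby gray
  Lodi gray
  Lodi black
  Mesa gray
    Fargo gray
      Galt gray
      Galt black
    Fargo black
    Brent gray
      Brent→Lodi: Lodi black — skip
    Brent black
    Kent gray
      Kent→Galt: Galt black — skip
      Napa gray
        Napa→Lodi: Lodi black — skip
      Napa black
      Clio gray
        Ione gray
          Ione→Ashby: Ashby is gray → back edge
Back edge closes the cycle Ashby → Mesa → Kent → Clio → Ione → Ashby; its vertices are {Clio, Ione, Kent, Mesa, Ashby}.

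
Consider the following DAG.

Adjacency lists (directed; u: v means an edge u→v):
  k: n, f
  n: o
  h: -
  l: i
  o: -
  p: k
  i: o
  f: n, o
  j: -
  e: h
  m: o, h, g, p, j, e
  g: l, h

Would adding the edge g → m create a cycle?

Yes

Adding g→m creates a cycle iff m can already reach g.
Path from m: m → g.
So m → … → g → m is a cycle.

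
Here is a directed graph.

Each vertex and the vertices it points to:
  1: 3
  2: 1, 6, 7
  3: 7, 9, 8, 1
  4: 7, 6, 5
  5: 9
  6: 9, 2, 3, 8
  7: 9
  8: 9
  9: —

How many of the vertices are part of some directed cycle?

A vertex is on a directed cycle iff it belongs to a strongly connected component of size ≥ 2 (or has a self-loop).
The vertices on cycles are {1, 2, 3, 6} — 4 in total.

4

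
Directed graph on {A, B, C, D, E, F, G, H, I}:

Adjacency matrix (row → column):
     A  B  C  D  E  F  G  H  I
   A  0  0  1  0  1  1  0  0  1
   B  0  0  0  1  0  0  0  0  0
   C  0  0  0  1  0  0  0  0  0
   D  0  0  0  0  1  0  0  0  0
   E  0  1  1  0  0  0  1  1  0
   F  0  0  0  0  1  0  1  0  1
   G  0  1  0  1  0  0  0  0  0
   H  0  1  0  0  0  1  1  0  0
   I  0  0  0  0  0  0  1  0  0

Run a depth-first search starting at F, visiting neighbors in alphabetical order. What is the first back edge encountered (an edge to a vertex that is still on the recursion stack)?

DFS from F (visiting neighbors in alphabetical order); mark gray on enter, black on exit:
F gray
  E gray
    B gray
      D gray
        D→E: E is gray → back edge
First back edge: D → E.

D→E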